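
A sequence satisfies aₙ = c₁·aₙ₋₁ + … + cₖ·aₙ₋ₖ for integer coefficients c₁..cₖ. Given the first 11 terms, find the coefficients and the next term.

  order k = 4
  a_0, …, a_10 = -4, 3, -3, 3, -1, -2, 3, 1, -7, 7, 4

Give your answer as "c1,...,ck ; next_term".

  a_4 = -1·3 + -1·-3 + 1·3 + 1·-4 = -1
  a_5 = -1·-1 + -1·3 + 1·-3 + 1·3 = -2
  a_6 = -1·-2 + -1·-1 + 1·3 + 1·-3 = 3
  a_7 = -1·3 + -1·-2 + 1·-1 + 1·3 = 1
  a_8 = -1·1 + -1·3 + 1·-2 + 1·-1 = -7
  a_9 = -1·-7 + -1·1 + 1·3 + 1·-2 = 7
  a_10 = -1·7 + -1·-7 + 1·1 + 1·3 = 4
  a_11 = -1·4 + -1·7 + 1·-7 + 1·1 = -17

-1,-1,1,1 ; -17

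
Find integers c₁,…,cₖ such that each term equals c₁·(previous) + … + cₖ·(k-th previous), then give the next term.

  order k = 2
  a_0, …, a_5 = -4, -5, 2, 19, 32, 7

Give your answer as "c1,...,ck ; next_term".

2,-3 ; -82

  a_2 = 2·-5 + -3·-4 = 2
  a_3 = 2·2 + -3·-5 = 19
  a_4 = 2·19 + -3·2 = 32
  a_5 = 2·32 + -3·19 = 7
  a_6 = 2·7 + -3·32 = -82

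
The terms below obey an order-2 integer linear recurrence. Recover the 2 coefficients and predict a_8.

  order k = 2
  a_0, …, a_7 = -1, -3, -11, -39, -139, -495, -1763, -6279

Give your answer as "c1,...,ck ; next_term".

3,2 ; -22363

  a_2 = 3·-3 + 2·-1 = -11
  a_3 = 3·-11 + 2·-3 = -39
  a_4 = 3·-39 + 2·-11 = -139
  a_5 = 3·-139 + 2·-39 = -495
  a_6 = 3·-495 + 2·-139 = -1763
  a_7 = 3·-1763 + 2·-495 = -6279
  a_8 = 3·-6279 + 2·-1763 = -22363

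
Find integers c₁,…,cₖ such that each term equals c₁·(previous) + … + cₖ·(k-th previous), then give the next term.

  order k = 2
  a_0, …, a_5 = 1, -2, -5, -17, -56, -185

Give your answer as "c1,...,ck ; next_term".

  a_2 = 3·-2 + 1·1 = -5
  a_3 = 3·-5 + 1·-2 = -17
  a_4 = 3·-17 + 1·-5 = -56
  a_5 = 3·-56 + 1·-17 = -185
  a_6 = 3·-185 + 1·-56 = -611

3,1 ; -611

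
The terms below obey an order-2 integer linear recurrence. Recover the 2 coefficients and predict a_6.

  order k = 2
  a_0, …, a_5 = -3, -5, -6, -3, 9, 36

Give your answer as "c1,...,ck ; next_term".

3,-3 ; 81

  a_2 = 3·-5 + -3·-3 = -6
  a_3 = 3·-6 + -3·-5 = -3
  a_4 = 3·-3 + -3·-6 = 9
  a_5 = 3·9 + -3·-3 = 36
  a_6 = 3·36 + -3·9 = 81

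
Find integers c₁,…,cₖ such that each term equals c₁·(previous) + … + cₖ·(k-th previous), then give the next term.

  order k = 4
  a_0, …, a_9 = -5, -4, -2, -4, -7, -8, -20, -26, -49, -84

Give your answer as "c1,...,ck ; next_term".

0,2,2,-1 ; -130

  a_4 = 0·-4 + 2·-2 + 2·-4 + -1·-5 = -7
  a_5 = 0·-7 + 2·-4 + 2·-2 + -1·-4 = -8
  a_6 = 0·-8 + 2·-7 + 2·-4 + -1·-2 = -20
  a_7 = 0·-20 + 2·-8 + 2·-7 + -1·-4 = -26
  a_8 = 0·-26 + 2·-20 + 2·-8 + -1·-7 = -49
  a_9 = 0·-49 + 2·-26 + 2·-20 + -1·-8 = -84
  a_10 = 0·-84 + 2·-49 + 2·-26 + -1·-20 = -130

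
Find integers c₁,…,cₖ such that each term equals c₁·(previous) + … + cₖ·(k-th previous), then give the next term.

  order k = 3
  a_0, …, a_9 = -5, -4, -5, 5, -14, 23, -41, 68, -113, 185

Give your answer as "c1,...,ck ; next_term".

-2,0,1 ; -302

  a_3 = -2·-5 + 0·-4 + 1·-5 = 5
  a_4 = -2·5 + 0·-5 + 1·-4 = -14
  a_5 = -2·-14 + 0·5 + 1·-5 = 23
  a_6 = -2·23 + 0·-14 + 1·5 = -41
  a_7 = -2·-41 + 0·23 + 1·-14 = 68
  a_8 = -2·68 + 0·-41 + 1·23 = -113
  a_9 = -2·-113 + 0·68 + 1·-41 = 185
  a_10 = -2·185 + 0·-113 + 1·68 = -302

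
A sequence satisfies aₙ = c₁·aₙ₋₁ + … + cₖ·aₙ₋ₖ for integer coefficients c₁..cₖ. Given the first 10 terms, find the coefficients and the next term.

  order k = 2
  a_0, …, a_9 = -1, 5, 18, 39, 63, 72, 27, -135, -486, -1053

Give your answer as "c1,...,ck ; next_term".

  a_2 = 3·5 + -3·-1 = 18
  a_3 = 3·18 + -3·5 = 39
  a_4 = 3·39 + -3·18 = 63
  a_5 = 3·63 + -3·39 = 72
  a_6 = 3·72 + -3·63 = 27
  a_7 = 3·27 + -3·72 = -135
  a_8 = 3·-135 + -3·27 = -486
  a_9 = 3·-486 + -3·-135 = -1053
  a_10 = 3·-1053 + -3·-486 = -1701

3,-3 ; -1701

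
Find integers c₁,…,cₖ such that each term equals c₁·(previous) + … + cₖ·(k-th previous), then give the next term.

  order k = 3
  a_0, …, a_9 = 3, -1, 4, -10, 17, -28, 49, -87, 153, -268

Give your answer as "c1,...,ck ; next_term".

-2,-1,-1 ; 470

  a_3 = -2·4 + -1·-1 + -1·3 = -10
  a_4 = -2·-10 + -1·4 + -1·-1 = 17
  a_5 = -2·17 + -1·-10 + -1·4 = -28
  a_6 = -2·-28 + -1·17 + -1·-10 = 49
  a_7 = -2·49 + -1·-28 + -1·17 = -87
  a_8 = -2·-87 + -1·49 + -1·-28 = 153
  a_9 = -2·153 + -1·-87 + -1·49 = -268
  a_10 = -2·-268 + -1·153 + -1·-87 = 470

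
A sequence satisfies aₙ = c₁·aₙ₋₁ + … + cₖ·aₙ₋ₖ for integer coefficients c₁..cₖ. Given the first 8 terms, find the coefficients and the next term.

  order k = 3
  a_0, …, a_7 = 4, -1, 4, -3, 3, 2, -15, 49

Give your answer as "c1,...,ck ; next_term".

-3,-1,2 ; -128

  a_3 = -3·4 + -1·-1 + 2·4 = -3
  a_4 = -3·-3 + -1·4 + 2·-1 = 3
  a_5 = -3·3 + -1·-3 + 2·4 = 2
  a_6 = -3·2 + -1·3 + 2·-3 = -15
  a_7 = -3·-15 + -1·2 + 2·3 = 49
  a_8 = -3·49 + -1·-15 + 2·2 = -128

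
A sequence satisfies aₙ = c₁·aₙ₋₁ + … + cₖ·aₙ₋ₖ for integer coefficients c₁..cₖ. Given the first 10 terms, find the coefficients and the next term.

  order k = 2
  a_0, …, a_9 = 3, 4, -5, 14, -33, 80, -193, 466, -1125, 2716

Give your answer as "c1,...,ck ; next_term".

-2,1 ; -6557

  a_2 = -2·4 + 1·3 = -5
  a_3 = -2·-5 + 1·4 = 14
  a_4 = -2·14 + 1·-5 = -33
  a_5 = -2·-33 + 1·14 = 80
  a_6 = -2·80 + 1·-33 = -193
  a_7 = -2·-193 + 1·80 = 466
  a_8 = -2·466 + 1·-193 = -1125
  a_9 = -2·-1125 + 1·466 = 2716
  a_10 = -2·2716 + 1·-1125 = -6557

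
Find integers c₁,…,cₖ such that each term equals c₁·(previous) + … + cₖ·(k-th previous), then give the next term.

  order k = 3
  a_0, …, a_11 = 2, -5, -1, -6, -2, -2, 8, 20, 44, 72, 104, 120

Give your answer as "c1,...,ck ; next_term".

  a_3 = 2·-1 + 0·-5 + -2·2 = -6
  a_4 = 2·-6 + 0·-1 + -2·-5 = -2
  a_5 = 2·-2 + 0·-6 + -2·-1 = -2
  a_6 = 2·-2 + 0·-2 + -2·-6 = 8
  a_7 = 2·8 + 0·-2 + -2·-2 = 20
  a_8 = 2·20 + 0·8 + -2·-2 = 44
  a_9 = 2·44 + 0·20 + -2·8 = 72
  a_10 = 2·72 + 0·44 + -2·20 = 104
  a_11 = 2·104 + 0·72 + -2·44 = 120
  a_12 = 2·120 + 0·104 + -2·72 = 96

2,0,-2 ; 96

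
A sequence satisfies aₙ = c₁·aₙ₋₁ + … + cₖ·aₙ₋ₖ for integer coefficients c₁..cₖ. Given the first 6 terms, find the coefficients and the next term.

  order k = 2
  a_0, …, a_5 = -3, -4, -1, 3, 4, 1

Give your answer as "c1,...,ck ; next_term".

1,-1 ; -3

  a_2 = 1·-4 + -1·-3 = -1
  a_3 = 1·-1 + -1·-4 = 3
  a_4 = 1·3 + -1·-1 = 4
  a_5 = 1·4 + -1·3 = 1
  a_6 = 1·1 + -1·4 = -3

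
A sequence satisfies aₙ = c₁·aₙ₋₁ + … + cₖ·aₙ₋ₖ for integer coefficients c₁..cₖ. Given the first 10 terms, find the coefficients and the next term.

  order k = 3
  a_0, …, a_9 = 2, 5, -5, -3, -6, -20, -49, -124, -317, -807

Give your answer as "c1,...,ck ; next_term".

2,1,1 ; -2055

  a_3 = 2·-5 + 1·5 + 1·2 = -3
  a_4 = 2·-3 + 1·-5 + 1·5 = -6
  a_5 = 2·-6 + 1·-3 + 1·-5 = -20
  a_6 = 2·-20 + 1·-6 + 1·-3 = -49
  a_7 = 2·-49 + 1·-20 + 1·-6 = -124
  a_8 = 2·-124 + 1·-49 + 1·-20 = -317
  a_9 = 2·-317 + 1·-124 + 1·-49 = -807
  a_10 = 2·-807 + 1·-317 + 1·-124 = -2055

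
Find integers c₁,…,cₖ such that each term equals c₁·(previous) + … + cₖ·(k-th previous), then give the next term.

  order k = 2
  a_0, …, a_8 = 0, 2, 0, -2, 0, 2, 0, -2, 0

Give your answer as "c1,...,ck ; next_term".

  a_2 = 0·2 + -1·0 = 0
  a_3 = 0·0 + -1·2 = -2
  a_4 = 0·-2 + -1·0 = 0
  a_5 = 0·0 + -1·-2 = 2
  a_6 = 0·2 + -1·0 = 0
  a_7 = 0·0 + -1·2 = -2
  a_8 = 0·-2 + -1·0 = 0
  a_9 = 0·0 + -1·-2 = 2

0,-1 ; 2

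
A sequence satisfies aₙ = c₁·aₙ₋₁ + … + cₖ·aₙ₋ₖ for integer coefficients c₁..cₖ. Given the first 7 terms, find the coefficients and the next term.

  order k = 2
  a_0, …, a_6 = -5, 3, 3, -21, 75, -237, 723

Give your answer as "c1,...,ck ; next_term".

  a_2 = -4·3 + -3·-5 = 3
  a_3 = -4·3 + -3·3 = -21
  a_4 = -4·-21 + -3·3 = 75
  a_5 = -4·75 + -3·-21 = -237
  a_6 = -4·-237 + -3·75 = 723
  a_7 = -4·723 + -3·-237 = -2181

-4,-3 ; -2181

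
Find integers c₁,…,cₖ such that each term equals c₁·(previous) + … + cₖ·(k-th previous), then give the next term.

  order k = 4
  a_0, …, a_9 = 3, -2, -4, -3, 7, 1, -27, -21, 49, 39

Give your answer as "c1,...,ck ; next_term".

  a_4 = 1·-3 + -2·-4 + 2·-2 + 2·3 = 7
  a_5 = 1·7 + -2·-3 + 2·-4 + 2·-2 = 1
  a_6 = 1·1 + -2·7 + 2·-3 + 2·-4 = -27
  a_7 = 1·-27 + -2·1 + 2·7 + 2·-3 = -21
  a_8 = 1·-21 + -2·-27 + 2·1 + 2·7 = 49
  a_9 = 1·49 + -2·-21 + 2·-27 + 2·1 = 39
  a_10 = 1·39 + -2·49 + 2·-21 + 2·-27 = -155

1,-2,2,2 ; -155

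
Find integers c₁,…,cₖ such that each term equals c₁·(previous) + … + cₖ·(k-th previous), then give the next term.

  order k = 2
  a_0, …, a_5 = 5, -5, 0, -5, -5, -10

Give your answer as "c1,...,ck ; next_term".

1,1 ; -15

  a_2 = 1·-5 + 1·5 = 0
  a_3 = 1·0 + 1·-5 = -5
  a_4 = 1·-5 + 1·0 = -5
  a_5 = 1·-5 + 1·-5 = -10
  a_6 = 1·-10 + 1·-5 = -15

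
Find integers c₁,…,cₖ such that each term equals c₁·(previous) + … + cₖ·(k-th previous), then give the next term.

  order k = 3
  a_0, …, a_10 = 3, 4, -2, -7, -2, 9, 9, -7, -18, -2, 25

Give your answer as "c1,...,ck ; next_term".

  a_3 = 0·-2 + -1·4 + -1·3 = -7
  a_4 = 0·-7 + -1·-2 + -1·4 = -2
  a_5 = 0·-2 + -1·-7 + -1·-2 = 9
  a_6 = 0·9 + -1·-2 + -1·-7 = 9
  a_7 = 0·9 + -1·9 + -1·-2 = -7
  a_8 = 0·-7 + -1·9 + -1·9 = -18
  a_9 = 0·-18 + -1·-7 + -1·9 = -2
  a_10 = 0·-2 + -1·-18 + -1·-7 = 25
  a_11 = 0·25 + -1·-2 + -1·-18 = 20

0,-1,-1 ; 20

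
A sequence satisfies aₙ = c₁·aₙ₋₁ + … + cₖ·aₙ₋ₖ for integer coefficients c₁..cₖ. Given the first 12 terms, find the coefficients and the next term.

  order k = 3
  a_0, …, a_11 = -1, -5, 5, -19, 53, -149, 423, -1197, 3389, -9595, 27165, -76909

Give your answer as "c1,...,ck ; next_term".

-2,2,-1 ; 217743

  a_3 = -2·5 + 2·-5 + -1·-1 = -19
  a_4 = -2·-19 + 2·5 + -1·-5 = 53
  a_5 = -2·53 + 2·-19 + -1·5 = -149
  a_6 = -2·-149 + 2·53 + -1·-19 = 423
  a_7 = -2·423 + 2·-149 + -1·53 = -1197
  a_8 = -2·-1197 + 2·423 + -1·-149 = 3389
  a_9 = -2·3389 + 2·-1197 + -1·423 = -9595
  a_10 = -2·-9595 + 2·3389 + -1·-1197 = 27165
  a_11 = -2·27165 + 2·-9595 + -1·3389 = -76909
  a_12 = -2·-76909 + 2·27165 + -1·-9595 = 217743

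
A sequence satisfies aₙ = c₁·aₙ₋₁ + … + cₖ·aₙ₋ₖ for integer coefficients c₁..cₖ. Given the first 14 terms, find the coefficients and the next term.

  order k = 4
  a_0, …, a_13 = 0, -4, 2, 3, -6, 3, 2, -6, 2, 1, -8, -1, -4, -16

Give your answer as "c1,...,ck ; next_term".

  a_4 = 0·3 + 1·2 + 2·-4 + 1·0 = -6
  a_5 = 0·-6 + 1·3 + 2·2 + 1·-4 = 3
  a_6 = 0·3 + 1·-6 + 2·3 + 1·2 = 2
  a_7 = 0·2 + 1·3 + 2·-6 + 1·3 = -6
  a_8 = 0·-6 + 1·2 + 2·3 + 1·-6 = 2
  a_9 = 0·2 + 1·-6 + 2·2 + 1·3 = 1
  a_10 = 0·1 + 1·2 + 2·-6 + 1·2 = -8
  a_11 = 0·-8 + 1·1 + 2·2 + 1·-6 = -1
  a_12 = 0·-1 + 1·-8 + 2·1 + 1·2 = -4
  a_13 = 0·-4 + 1·-1 + 2·-8 + 1·1 = -16
  a_14 = 0·-16 + 1·-4 + 2·-1 + 1·-8 = -14

0,1,2,1 ; -14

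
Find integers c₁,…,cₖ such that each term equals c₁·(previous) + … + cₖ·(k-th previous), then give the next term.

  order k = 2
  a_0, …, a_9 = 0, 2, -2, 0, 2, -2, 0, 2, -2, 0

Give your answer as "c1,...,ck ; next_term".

-1,-1 ; 2

  a_2 = -1·2 + -1·0 = -2
  a_3 = -1·-2 + -1·2 = 0
  a_4 = -1·0 + -1·-2 = 2
  a_5 = -1·2 + -1·0 = -2
  a_6 = -1·-2 + -1·2 = 0
  a_7 = -1·0 + -1·-2 = 2
  a_8 = -1·2 + -1·0 = -2
  a_9 = -1·-2 + -1·2 = 0
  a_10 = -1·0 + -1·-2 = 2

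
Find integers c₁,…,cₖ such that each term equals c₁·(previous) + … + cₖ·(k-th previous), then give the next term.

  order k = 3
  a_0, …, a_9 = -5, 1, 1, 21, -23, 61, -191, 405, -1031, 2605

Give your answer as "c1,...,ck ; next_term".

  a_3 = -1·1 + 2·1 + -4·-5 = 21
  a_4 = -1·21 + 2·1 + -4·1 = -23
  a_5 = -1·-23 + 2·21 + -4·1 = 61
  a_6 = -1·61 + 2·-23 + -4·21 = -191
  a_7 = -1·-191 + 2·61 + -4·-23 = 405
  a_8 = -1·405 + 2·-191 + -4·61 = -1031
  a_9 = -1·-1031 + 2·405 + -4·-191 = 2605
  a_10 = -1·2605 + 2·-1031 + -4·405 = -6287

-1,2,-4 ; -6287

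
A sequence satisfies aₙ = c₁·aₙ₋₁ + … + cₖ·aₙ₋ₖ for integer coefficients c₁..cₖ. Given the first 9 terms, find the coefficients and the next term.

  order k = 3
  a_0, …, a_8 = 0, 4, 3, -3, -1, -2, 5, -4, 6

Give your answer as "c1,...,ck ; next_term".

-1,0,-1 ; -11

  a_3 = -1·3 + 0·4 + -1·0 = -3
  a_4 = -1·-3 + 0·3 + -1·4 = -1
  a_5 = -1·-1 + 0·-3 + -1·3 = -2
  a_6 = -1·-2 + 0·-1 + -1·-3 = 5
  a_7 = -1·5 + 0·-2 + -1·-1 = -4
  a_8 = -1·-4 + 0·5 + -1·-2 = 6
  a_9 = -1·6 + 0·-4 + -1·5 = -11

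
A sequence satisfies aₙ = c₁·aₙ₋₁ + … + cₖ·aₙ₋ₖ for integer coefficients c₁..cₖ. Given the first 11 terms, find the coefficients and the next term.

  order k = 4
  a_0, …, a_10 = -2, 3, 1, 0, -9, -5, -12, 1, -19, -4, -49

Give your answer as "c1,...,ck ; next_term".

1,1,-2,2 ; -13

  a_4 = 1·0 + 1·1 + -2·3 + 2·-2 = -9
  a_5 = 1·-9 + 1·0 + -2·1 + 2·3 = -5
  a_6 = 1·-5 + 1·-9 + -2·0 + 2·1 = -12
  a_7 = 1·-12 + 1·-5 + -2·-9 + 2·0 = 1
  a_8 = 1·1 + 1·-12 + -2·-5 + 2·-9 = -19
  a_9 = 1·-19 + 1·1 + -2·-12 + 2·-5 = -4
  a_10 = 1·-4 + 1·-19 + -2·1 + 2·-12 = -49
  a_11 = 1·-49 + 1·-4 + -2·-19 + 2·1 = -13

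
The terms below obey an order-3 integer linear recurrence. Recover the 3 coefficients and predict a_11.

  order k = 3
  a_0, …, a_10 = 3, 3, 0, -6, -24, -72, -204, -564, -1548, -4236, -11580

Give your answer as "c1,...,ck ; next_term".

  a_3 = 3·0 + 0·3 + -2·3 = -6
  a_4 = 3·-6 + 0·0 + -2·3 = -24
  a_5 = 3·-24 + 0·-6 + -2·0 = -72
  a_6 = 3·-72 + 0·-24 + -2·-6 = -204
  a_7 = 3·-204 + 0·-72 + -2·-24 = -564
  a_8 = 3·-564 + 0·-204 + -2·-72 = -1548
  a_9 = 3·-1548 + 0·-564 + -2·-204 = -4236
  a_10 = 3·-4236 + 0·-1548 + -2·-564 = -11580
  a_11 = 3·-11580 + 0·-4236 + -2·-1548 = -31644

3,0,-2 ; -31644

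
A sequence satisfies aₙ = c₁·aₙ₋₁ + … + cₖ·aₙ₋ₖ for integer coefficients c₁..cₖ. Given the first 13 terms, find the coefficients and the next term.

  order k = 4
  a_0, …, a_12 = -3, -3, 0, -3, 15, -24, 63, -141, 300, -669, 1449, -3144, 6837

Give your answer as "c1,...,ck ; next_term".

-2,1,0,-3 ; -14811

  a_4 = -2·-3 + 1·0 + 0·-3 + -3·-3 = 15
  a_5 = -2·15 + 1·-3 + 0·0 + -3·-3 = -24
  a_6 = -2·-24 + 1·15 + 0·-3 + -3·0 = 63
  a_7 = -2·63 + 1·-24 + 0·15 + -3·-3 = -141
  a_8 = -2·-141 + 1·63 + 0·-24 + -3·15 = 300
  a_9 = -2·300 + 1·-141 + 0·63 + -3·-24 = -669
  a_10 = -2·-669 + 1·300 + 0·-141 + -3·63 = 1449
  a_11 = -2·1449 + 1·-669 + 0·300 + -3·-141 = -3144
  a_12 = -2·-3144 + 1·1449 + 0·-669 + -3·300 = 6837
  a_13 = -2·6837 + 1·-3144 + 0·1449 + -3·-669 = -14811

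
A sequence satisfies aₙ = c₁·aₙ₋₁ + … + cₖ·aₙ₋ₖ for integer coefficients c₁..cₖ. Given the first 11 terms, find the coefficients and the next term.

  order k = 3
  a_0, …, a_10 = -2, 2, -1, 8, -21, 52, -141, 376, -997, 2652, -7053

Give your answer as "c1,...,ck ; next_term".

  a_3 = -2·-1 + 1·2 + -2·-2 = 8
  a_4 = -2·8 + 1·-1 + -2·2 = -21
  a_5 = -2·-21 + 1·8 + -2·-1 = 52
  a_6 = -2·52 + 1·-21 + -2·8 = -141
  a_7 = -2·-141 + 1·52 + -2·-21 = 376
  a_8 = -2·376 + 1·-141 + -2·52 = -997
  a_9 = -2·-997 + 1·376 + -2·-141 = 2652
  a_10 = -2·2652 + 1·-997 + -2·376 = -7053
  a_11 = -2·-7053 + 1·2652 + -2·-997 = 18752

-2,1,-2 ; 18752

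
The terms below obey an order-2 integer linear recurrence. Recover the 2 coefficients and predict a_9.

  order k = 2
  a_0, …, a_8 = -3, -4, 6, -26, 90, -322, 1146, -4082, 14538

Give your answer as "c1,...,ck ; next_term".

-3,2 ; -51778

  a_2 = -3·-4 + 2·-3 = 6
  a_3 = -3·6 + 2·-4 = -26
  a_4 = -3·-26 + 2·6 = 90
  a_5 = -3·90 + 2·-26 = -322
  a_6 = -3·-322 + 2·90 = 1146
  a_7 = -3·1146 + 2·-322 = -4082
  a_8 = -3·-4082 + 2·1146 = 14538
  a_9 = -3·14538 + 2·-4082 = -51778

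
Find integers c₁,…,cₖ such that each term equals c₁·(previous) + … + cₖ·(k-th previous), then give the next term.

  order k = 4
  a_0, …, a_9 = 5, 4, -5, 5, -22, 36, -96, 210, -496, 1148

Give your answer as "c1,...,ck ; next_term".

-2,2,2,-2 ; -2676

  a_4 = -2·5 + 2·-5 + 2·4 + -2·5 = -22
  a_5 = -2·-22 + 2·5 + 2·-5 + -2·4 = 36
  a_6 = -2·36 + 2·-22 + 2·5 + -2·-5 = -96
  a_7 = -2·-96 + 2·36 + 2·-22 + -2·5 = 210
  a_8 = -2·210 + 2·-96 + 2·36 + -2·-22 = -496
  a_9 = -2·-496 + 2·210 + 2·-96 + -2·36 = 1148
  a_10 = -2·1148 + 2·-496 + 2·210 + -2·-96 = -2676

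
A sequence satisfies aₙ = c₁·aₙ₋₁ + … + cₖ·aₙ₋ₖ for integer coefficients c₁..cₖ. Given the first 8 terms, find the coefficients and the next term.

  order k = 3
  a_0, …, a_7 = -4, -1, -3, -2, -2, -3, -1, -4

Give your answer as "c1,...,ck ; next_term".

  a_3 = -1·-3 + 1·-1 + 1·-4 = -2
  a_4 = -1·-2 + 1·-3 + 1·-1 = -2
  a_5 = -1·-2 + 1·-2 + 1·-3 = -3
  a_6 = -1·-3 + 1·-2 + 1·-2 = -1
  a_7 = -1·-1 + 1·-3 + 1·-2 = -4
  a_8 = -1·-4 + 1·-1 + 1·-3 = 0

-1,1,1 ; 0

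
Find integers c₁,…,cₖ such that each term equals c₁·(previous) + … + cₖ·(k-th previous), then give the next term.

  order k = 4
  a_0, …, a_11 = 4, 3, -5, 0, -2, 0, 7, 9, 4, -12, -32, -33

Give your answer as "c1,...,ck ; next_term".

1,-1,-1,-1 ; 7

  a_4 = 1·0 + -1·-5 + -1·3 + -1·4 = -2
  a_5 = 1·-2 + -1·0 + -1·-5 + -1·3 = 0
  a_6 = 1·0 + -1·-2 + -1·0 + -1·-5 = 7
  a_7 = 1·7 + -1·0 + -1·-2 + -1·0 = 9
  a_8 = 1·9 + -1·7 + -1·0 + -1·-2 = 4
  a_9 = 1·4 + -1·9 + -1·7 + -1·0 = -12
  a_10 = 1·-12 + -1·4 + -1·9 + -1·7 = -32
  a_11 = 1·-32 + -1·-12 + -1·4 + -1·9 = -33
  a_12 = 1·-33 + -1·-32 + -1·-12 + -1·4 = 7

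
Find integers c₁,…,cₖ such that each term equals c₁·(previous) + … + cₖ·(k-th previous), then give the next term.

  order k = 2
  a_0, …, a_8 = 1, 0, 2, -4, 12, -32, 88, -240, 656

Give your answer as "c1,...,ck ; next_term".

  a_2 = -2·0 + 2·1 = 2
  a_3 = -2·2 + 2·0 = -4
  a_4 = -2·-4 + 2·2 = 12
  a_5 = -2·12 + 2·-4 = -32
  a_6 = -2·-32 + 2·12 = 88
  a_7 = -2·88 + 2·-32 = -240
  a_8 = -2·-240 + 2·88 = 656
  a_9 = -2·656 + 2·-240 = -1792

-2,2 ; -1792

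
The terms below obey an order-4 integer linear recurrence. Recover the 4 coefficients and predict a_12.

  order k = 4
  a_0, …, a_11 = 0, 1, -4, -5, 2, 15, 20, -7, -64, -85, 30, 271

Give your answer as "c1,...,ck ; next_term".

1,-2,-1,-1 ; 360

  a_4 = 1·-5 + -2·-4 + -1·1 + -1·0 = 2
  a_5 = 1·2 + -2·-5 + -1·-4 + -1·1 = 15
  a_6 = 1·15 + -2·2 + -1·-5 + -1·-4 = 20
  a_7 = 1·20 + -2·15 + -1·2 + -1·-5 = -7
  a_8 = 1·-7 + -2·20 + -1·15 + -1·2 = -64
  a_9 = 1·-64 + -2·-7 + -1·20 + -1·15 = -85
  a_10 = 1·-85 + -2·-64 + -1·-7 + -1·20 = 30
  a_11 = 1·30 + -2·-85 + -1·-64 + -1·-7 = 271
  a_12 = 1·271 + -2·30 + -1·-85 + -1·-64 = 360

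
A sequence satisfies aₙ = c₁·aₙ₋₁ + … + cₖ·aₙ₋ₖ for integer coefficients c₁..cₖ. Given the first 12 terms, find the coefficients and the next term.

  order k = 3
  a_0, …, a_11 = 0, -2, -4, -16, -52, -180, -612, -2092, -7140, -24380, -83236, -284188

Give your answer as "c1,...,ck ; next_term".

  a_3 = 3·-4 + 2·-2 + -2·0 = -16
  a_4 = 3·-16 + 2·-4 + -2·-2 = -52
  a_5 = 3·-52 + 2·-16 + -2·-4 = -180
  a_6 = 3·-180 + 2·-52 + -2·-16 = -612
  a_7 = 3·-612 + 2·-180 + -2·-52 = -2092
  a_8 = 3·-2092 + 2·-612 + -2·-180 = -7140
  a_9 = 3·-7140 + 2·-2092 + -2·-612 = -24380
  a_10 = 3·-24380 + 2·-7140 + -2·-2092 = -83236
  a_11 = 3·-83236 + 2·-24380 + -2·-7140 = -284188
  a_12 = 3·-284188 + 2·-83236 + -2·-24380 = -970276

3,2,-2 ; -970276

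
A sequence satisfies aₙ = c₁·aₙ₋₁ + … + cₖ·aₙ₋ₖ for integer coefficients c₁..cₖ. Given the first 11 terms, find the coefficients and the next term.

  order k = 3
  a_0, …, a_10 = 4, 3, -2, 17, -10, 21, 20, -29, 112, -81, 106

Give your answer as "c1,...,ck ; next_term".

  a_3 = -1·-2 + 1·3 + 3·4 = 17
  a_4 = -1·17 + 1·-2 + 3·3 = -10
  a_5 = -1·-10 + 1·17 + 3·-2 = 21
  a_6 = -1·21 + 1·-10 + 3·17 = 20
  a_7 = -1·20 + 1·21 + 3·-10 = -29
  a_8 = -1·-29 + 1·20 + 3·21 = 112
  a_9 = -1·112 + 1·-29 + 3·20 = -81
  a_10 = -1·-81 + 1·112 + 3·-29 = 106
  a_11 = -1·106 + 1·-81 + 3·112 = 149

-1,1,3 ; 149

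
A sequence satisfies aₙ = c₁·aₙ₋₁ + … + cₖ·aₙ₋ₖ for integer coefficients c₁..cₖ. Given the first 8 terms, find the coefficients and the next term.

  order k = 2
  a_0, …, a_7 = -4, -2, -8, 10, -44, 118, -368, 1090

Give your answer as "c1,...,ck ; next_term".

-2,3 ; -3284

  a_2 = -2·-2 + 3·-4 = -8
  a_3 = -2·-8 + 3·-2 = 10
  a_4 = -2·10 + 3·-8 = -44
  a_5 = -2·-44 + 3·10 = 118
  a_6 = -2·118 + 3·-44 = -368
  a_7 = -2·-368 + 3·118 = 1090
  a_8 = -2·1090 + 3·-368 = -3284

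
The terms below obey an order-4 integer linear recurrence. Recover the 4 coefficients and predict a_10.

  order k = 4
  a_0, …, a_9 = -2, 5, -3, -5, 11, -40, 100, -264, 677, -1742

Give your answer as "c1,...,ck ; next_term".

  a_4 = -2·-5 + 2·-3 + 1·5 + -1·-2 = 11
  a_5 = -2·11 + 2·-5 + 1·-3 + -1·5 = -40
  a_6 = -2·-40 + 2·11 + 1·-5 + -1·-3 = 100
  a_7 = -2·100 + 2·-40 + 1·11 + -1·-5 = -264
  a_8 = -2·-264 + 2·100 + 1·-40 + -1·11 = 677
  a_9 = -2·677 + 2·-264 + 1·100 + -1·-40 = -1742
  a_10 = -2·-1742 + 2·677 + 1·-264 + -1·100 = 4474

-2,2,1,-1 ; 4474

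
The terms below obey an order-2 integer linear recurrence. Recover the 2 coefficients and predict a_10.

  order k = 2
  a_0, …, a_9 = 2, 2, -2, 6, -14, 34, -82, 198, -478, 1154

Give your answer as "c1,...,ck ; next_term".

  a_2 = -2·2 + 1·2 = -2
  a_3 = -2·-2 + 1·2 = 6
  a_4 = -2·6 + 1·-2 = -14
  a_5 = -2·-14 + 1·6 = 34
  a_6 = -2·34 + 1·-14 = -82
  a_7 = -2·-82 + 1·34 = 198
  a_8 = -2·198 + 1·-82 = -478
  a_9 = -2·-478 + 1·198 = 1154
  a_10 = -2·1154 + 1·-478 = -2786

-2,1 ; -2786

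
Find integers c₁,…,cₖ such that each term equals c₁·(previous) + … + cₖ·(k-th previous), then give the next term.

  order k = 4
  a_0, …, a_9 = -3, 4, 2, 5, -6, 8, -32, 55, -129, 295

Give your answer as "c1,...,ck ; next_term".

-1,2,-2,-1 ; -631

  a_4 = -1·5 + 2·2 + -2·4 + -1·-3 = -6
  a_5 = -1·-6 + 2·5 + -2·2 + -1·4 = 8
  a_6 = -1·8 + 2·-6 + -2·5 + -1·2 = -32
  a_7 = -1·-32 + 2·8 + -2·-6 + -1·5 = 55
  a_8 = -1·55 + 2·-32 + -2·8 + -1·-6 = -129
  a_9 = -1·-129 + 2·55 + -2·-32 + -1·8 = 295
  a_10 = -1·295 + 2·-129 + -2·55 + -1·-32 = -631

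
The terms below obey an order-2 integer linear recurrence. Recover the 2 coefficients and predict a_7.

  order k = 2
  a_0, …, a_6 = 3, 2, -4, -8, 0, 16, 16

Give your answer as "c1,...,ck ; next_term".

1,-2 ; -16

  a_2 = 1·2 + -2·3 = -4
  a_3 = 1·-4 + -2·2 = -8
  a_4 = 1·-8 + -2·-4 = 0
  a_5 = 1·0 + -2·-8 = 16
  a_6 = 1·16 + -2·0 = 16
  a_7 = 1·16 + -2·16 = -16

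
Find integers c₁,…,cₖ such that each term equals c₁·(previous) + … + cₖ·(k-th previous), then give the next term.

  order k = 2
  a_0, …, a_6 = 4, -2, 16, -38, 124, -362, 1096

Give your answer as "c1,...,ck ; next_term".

  a_2 = -2·-2 + 3·4 = 16
  a_3 = -2·16 + 3·-2 = -38
  a_4 = -2·-38 + 3·16 = 124
  a_5 = -2·124 + 3·-38 = -362
  a_6 = -2·-362 + 3·124 = 1096
  a_7 = -2·1096 + 3·-362 = -3278

-2,3 ; -3278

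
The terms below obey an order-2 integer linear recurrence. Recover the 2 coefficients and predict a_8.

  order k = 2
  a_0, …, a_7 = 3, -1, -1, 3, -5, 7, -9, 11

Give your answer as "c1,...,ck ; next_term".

  a_2 = -2·-1 + -1·3 = -1
  a_3 = -2·-1 + -1·-1 = 3
  a_4 = -2·3 + -1·-1 = -5
  a_5 = -2·-5 + -1·3 = 7
  a_6 = -2·7 + -1·-5 = -9
  a_7 = -2·-9 + -1·7 = 11
  a_8 = -2·11 + -1·-9 = -13

-2,-1 ; -13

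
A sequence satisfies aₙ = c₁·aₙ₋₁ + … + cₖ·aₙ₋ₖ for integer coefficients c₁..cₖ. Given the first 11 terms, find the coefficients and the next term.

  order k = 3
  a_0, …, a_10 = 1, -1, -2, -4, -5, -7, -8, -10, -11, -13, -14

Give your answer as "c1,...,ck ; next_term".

1,1,-1 ; -16

  a_3 = 1·-2 + 1·-1 + -1·1 = -4
  a_4 = 1·-4 + 1·-2 + -1·-1 = -5
  a_5 = 1·-5 + 1·-4 + -1·-2 = -7
  a_6 = 1·-7 + 1·-5 + -1·-4 = -8
  a_7 = 1·-8 + 1·-7 + -1·-5 = -10
  a_8 = 1·-10 + 1·-8 + -1·-7 = -11
  a_9 = 1·-11 + 1·-10 + -1·-8 = -13
  a_10 = 1·-13 + 1·-11 + -1·-10 = -14
  a_11 = 1·-14 + 1·-13 + -1·-11 = -16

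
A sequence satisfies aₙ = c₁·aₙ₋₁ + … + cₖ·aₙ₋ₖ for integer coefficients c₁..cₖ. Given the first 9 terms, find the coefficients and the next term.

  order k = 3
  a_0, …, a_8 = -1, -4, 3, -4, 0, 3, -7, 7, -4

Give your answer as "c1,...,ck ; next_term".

  a_3 = -1·3 + 0·-4 + 1·-1 = -4
  a_4 = -1·-4 + 0·3 + 1·-4 = 0
  a_5 = -1·0 + 0·-4 + 1·3 = 3
  a_6 = -1·3 + 0·0 + 1·-4 = -7
  a_7 = -1·-7 + 0·3 + 1·0 = 7
  a_8 = -1·7 + 0·-7 + 1·3 = -4
  a_9 = -1·-4 + 0·7 + 1·-7 = -3

-1,0,1 ; -3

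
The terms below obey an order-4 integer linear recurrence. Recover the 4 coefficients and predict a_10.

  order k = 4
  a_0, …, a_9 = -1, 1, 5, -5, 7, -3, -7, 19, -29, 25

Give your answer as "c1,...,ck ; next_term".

-1,0,1,-1 ; 1

  a_4 = -1·-5 + 0·5 + 1·1 + -1·-1 = 7
  a_5 = -1·7 + 0·-5 + 1·5 + -1·1 = -3
  a_6 = -1·-3 + 0·7 + 1·-5 + -1·5 = -7
  a_7 = -1·-7 + 0·-3 + 1·7 + -1·-5 = 19
  a_8 = -1·19 + 0·-7 + 1·-3 + -1·7 = -29
  a_9 = -1·-29 + 0·19 + 1·-7 + -1·-3 = 25
  a_10 = -1·25 + 0·-29 + 1·19 + -1·-7 = 1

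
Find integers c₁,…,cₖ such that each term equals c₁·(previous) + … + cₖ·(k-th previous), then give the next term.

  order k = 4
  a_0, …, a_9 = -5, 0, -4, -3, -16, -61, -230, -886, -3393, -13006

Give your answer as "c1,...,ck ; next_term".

3,3,1,-1 ; -49853

  a_4 = 3·-3 + 3·-4 + 1·0 + -1·-5 = -16
  a_5 = 3·-16 + 3·-3 + 1·-4 + -1·0 = -61
  a_6 = 3·-61 + 3·-16 + 1·-3 + -1·-4 = -230
  a_7 = 3·-230 + 3·-61 + 1·-16 + -1·-3 = -886
  a_8 = 3·-886 + 3·-230 + 1·-61 + -1·-16 = -3393
  a_9 = 3·-3393 + 3·-886 + 1·-230 + -1·-61 = -13006
  a_10 = 3·-13006 + 3·-3393 + 1·-886 + -1·-230 = -49853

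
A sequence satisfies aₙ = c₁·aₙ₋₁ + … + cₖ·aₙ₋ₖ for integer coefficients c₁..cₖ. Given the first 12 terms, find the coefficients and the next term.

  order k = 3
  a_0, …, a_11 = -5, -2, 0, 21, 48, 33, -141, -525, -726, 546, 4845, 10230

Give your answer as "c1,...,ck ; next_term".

  a_3 = 2·0 + -3·-2 + -3·-5 = 21
  a_4 = 2·21 + -3·0 + -3·-2 = 48
  a_5 = 2·48 + -3·21 + -3·0 = 33
  a_6 = 2·33 + -3·48 + -3·21 = -141
  a_7 = 2·-141 + -3·33 + -3·48 = -525
  a_8 = 2·-525 + -3·-141 + -3·33 = -726
  a_9 = 2·-726 + -3·-525 + -3·-141 = 546
  a_10 = 2·546 + -3·-726 + -3·-525 = 4845
  a_11 = 2·4845 + -3·546 + -3·-726 = 10230
  a_12 = 2·10230 + -3·4845 + -3·546 = 4287

2,-3,-3 ; 4287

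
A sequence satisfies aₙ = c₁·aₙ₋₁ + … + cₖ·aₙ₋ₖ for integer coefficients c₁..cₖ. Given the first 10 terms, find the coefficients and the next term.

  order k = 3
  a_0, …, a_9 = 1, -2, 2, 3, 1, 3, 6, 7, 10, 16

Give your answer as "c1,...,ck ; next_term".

1,0,1 ; 23

  a_3 = 1·2 + 0·-2 + 1·1 = 3
  a_4 = 1·3 + 0·2 + 1·-2 = 1
  a_5 = 1·1 + 0·3 + 1·2 = 3
  a_6 = 1·3 + 0·1 + 1·3 = 6
  a_7 = 1·6 + 0·3 + 1·1 = 7
  a_8 = 1·7 + 0·6 + 1·3 = 10
  a_9 = 1·10 + 0·7 + 1·6 = 16
  a_10 = 1·16 + 0·10 + 1·7 = 23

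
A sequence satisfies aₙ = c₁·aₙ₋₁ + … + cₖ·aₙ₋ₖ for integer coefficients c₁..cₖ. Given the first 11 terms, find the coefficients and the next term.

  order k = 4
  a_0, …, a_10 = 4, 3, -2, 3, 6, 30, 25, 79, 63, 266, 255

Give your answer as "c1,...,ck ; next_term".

  a_4 = 1·3 + 2·-2 + -3·3 + 4·4 = 6
  a_5 = 1·6 + 2·3 + -3·-2 + 4·3 = 30
  a_6 = 1·30 + 2·6 + -3·3 + 4·-2 = 25
  a_7 = 1·25 + 2·30 + -3·6 + 4·3 = 79
  a_8 = 1·79 + 2·25 + -3·30 + 4·6 = 63
  a_9 = 1·63 + 2·79 + -3·25 + 4·30 = 266
  a_10 = 1·266 + 2·63 + -3·79 + 4·25 = 255
  a_11 = 1·255 + 2·266 + -3·63 + 4·79 = 914

1,2,-3,4 ; 914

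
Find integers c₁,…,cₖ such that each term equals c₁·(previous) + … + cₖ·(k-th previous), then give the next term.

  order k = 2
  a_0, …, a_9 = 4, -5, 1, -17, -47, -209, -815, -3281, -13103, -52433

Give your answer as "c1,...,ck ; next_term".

  a_2 = 3·-5 + 4·4 = 1
  a_3 = 3·1 + 4·-5 = -17
  a_4 = 3·-17 + 4·1 = -47
  a_5 = 3·-47 + 4·-17 = -209
  a_6 = 3·-209 + 4·-47 = -815
  a_7 = 3·-815 + 4·-209 = -3281
  a_8 = 3·-3281 + 4·-815 = -13103
  a_9 = 3·-13103 + 4·-3281 = -52433
  a_10 = 3·-52433 + 4·-13103 = -209711

3,4 ; -209711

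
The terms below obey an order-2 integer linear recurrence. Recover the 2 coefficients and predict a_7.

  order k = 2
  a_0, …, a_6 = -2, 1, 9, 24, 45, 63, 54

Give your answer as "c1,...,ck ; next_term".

3,-3 ; -27

  a_2 = 3·1 + -3·-2 = 9
  a_3 = 3·9 + -3·1 = 24
  a_4 = 3·24 + -3·9 = 45
  a_5 = 3·45 + -3·24 = 63
  a_6 = 3·63 + -3·45 = 54
  a_7 = 3·54 + -3·63 = -27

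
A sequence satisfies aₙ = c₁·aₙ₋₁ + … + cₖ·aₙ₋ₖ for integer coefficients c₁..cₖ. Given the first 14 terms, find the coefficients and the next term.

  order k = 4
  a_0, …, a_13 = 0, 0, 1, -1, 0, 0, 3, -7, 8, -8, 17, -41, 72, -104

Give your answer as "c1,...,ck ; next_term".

-2,-2,-2,1 ; 163

  a_4 = -2·-1 + -2·1 + -2·0 + 1·0 = 0
  a_5 = -2·0 + -2·-1 + -2·1 + 1·0 = 0
  a_6 = -2·0 + -2·0 + -2·-1 + 1·1 = 3
  a_7 = -2·3 + -2·0 + -2·0 + 1·-1 = -7
  a_8 = -2·-7 + -2·3 + -2·0 + 1·0 = 8
  a_9 = -2·8 + -2·-7 + -2·3 + 1·0 = -8
  a_10 = -2·-8 + -2·8 + -2·-7 + 1·3 = 17
  a_11 = -2·17 + -2·-8 + -2·8 + 1·-7 = -41
  a_12 = -2·-41 + -2·17 + -2·-8 + 1·8 = 72
  a_13 = -2·72 + -2·-41 + -2·17 + 1·-8 = -104
  a_14 = -2·-104 + -2·72 + -2·-41 + 1·17 = 163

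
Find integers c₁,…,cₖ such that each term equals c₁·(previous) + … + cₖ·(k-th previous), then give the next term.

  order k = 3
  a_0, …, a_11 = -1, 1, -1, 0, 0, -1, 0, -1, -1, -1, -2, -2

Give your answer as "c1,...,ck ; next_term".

0,1,1 ; -3

  a_3 = 0·-1 + 1·1 + 1·-1 = 0
  a_4 = 0·0 + 1·-1 + 1·1 = 0
  a_5 = 0·0 + 1·0 + 1·-1 = -1
  a_6 = 0·-1 + 1·0 + 1·0 = 0
  a_7 = 0·0 + 1·-1 + 1·0 = -1
  a_8 = 0·-1 + 1·0 + 1·-1 = -1
  a_9 = 0·-1 + 1·-1 + 1·0 = -1
  a_10 = 0·-1 + 1·-1 + 1·-1 = -2
  a_11 = 0·-2 + 1·-1 + 1·-1 = -2
  a_12 = 0·-2 + 1·-2 + 1·-1 = -3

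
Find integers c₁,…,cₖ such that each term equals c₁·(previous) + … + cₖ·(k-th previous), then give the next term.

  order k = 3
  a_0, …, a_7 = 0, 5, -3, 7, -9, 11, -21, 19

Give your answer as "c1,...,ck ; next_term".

1,2,-2 ; -45

  a_3 = 1·-3 + 2·5 + -2·0 = 7
  a_4 = 1·7 + 2·-3 + -2·5 = -9
  a_5 = 1·-9 + 2·7 + -2·-3 = 11
  a_6 = 1·11 + 2·-9 + -2·7 = -21
  a_7 = 1·-21 + 2·11 + -2·-9 = 19
  a_8 = 1·19 + 2·-21 + -2·11 = -45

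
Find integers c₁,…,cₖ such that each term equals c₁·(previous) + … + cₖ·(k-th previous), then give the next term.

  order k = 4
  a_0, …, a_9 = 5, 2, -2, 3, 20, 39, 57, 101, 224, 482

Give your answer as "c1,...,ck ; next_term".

  a_4 = 2·3 + -1·-2 + 1·2 + 2·5 = 20
  a_5 = 2·20 + -1·3 + 1·-2 + 2·2 = 39
  a_6 = 2·39 + -1·20 + 1·3 + 2·-2 = 57
  a_7 = 2·57 + -1·39 + 1·20 + 2·3 = 101
  a_8 = 2·101 + -1·57 + 1·39 + 2·20 = 224
  a_9 = 2·224 + -1·101 + 1·57 + 2·39 = 482
  a_10 = 2·482 + -1·224 + 1·101 + 2·57 = 955

2,-1,1,2 ; 955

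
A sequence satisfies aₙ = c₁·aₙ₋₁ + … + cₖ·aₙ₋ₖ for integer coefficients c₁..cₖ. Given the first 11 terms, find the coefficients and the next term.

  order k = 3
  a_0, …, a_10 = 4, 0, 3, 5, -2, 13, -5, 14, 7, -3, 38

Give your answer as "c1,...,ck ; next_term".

  a_3 = -1·3 + 1·0 + 2·4 = 5
  a_4 = -1·5 + 1·3 + 2·0 = -2
  a_5 = -1·-2 + 1·5 + 2·3 = 13
  a_6 = -1·13 + 1·-2 + 2·5 = -5
  a_7 = -1·-5 + 1·13 + 2·-2 = 14
  a_8 = -1·14 + 1·-5 + 2·13 = 7
  a_9 = -1·7 + 1·14 + 2·-5 = -3
  a_10 = -1·-3 + 1·7 + 2·14 = 38
  a_11 = -1·38 + 1·-3 + 2·7 = -27

-1,1,2 ; -27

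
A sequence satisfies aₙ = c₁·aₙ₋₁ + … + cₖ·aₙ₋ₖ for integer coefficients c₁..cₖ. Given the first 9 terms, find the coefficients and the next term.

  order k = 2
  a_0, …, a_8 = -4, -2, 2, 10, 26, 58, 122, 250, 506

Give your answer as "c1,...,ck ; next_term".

3,-2 ; 1018

  a_2 = 3·-2 + -2·-4 = 2
  a_3 = 3·2 + -2·-2 = 10
  a_4 = 3·10 + -2·2 = 26
  a_5 = 3·26 + -2·10 = 58
  a_6 = 3·58 + -2·26 = 122
  a_7 = 3·122 + -2·58 = 250
  a_8 = 3·250 + -2·122 = 506
  a_9 = 3·506 + -2·250 = 1018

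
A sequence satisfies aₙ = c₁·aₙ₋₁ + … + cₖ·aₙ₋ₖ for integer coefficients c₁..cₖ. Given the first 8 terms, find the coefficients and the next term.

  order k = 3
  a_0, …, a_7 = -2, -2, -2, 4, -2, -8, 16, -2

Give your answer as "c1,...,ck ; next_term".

-1,-2,1 ; -38

  a_3 = -1·-2 + -2·-2 + 1·-2 = 4
  a_4 = -1·4 + -2·-2 + 1·-2 = -2
  a_5 = -1·-2 + -2·4 + 1·-2 = -8
  a_6 = -1·-8 + -2·-2 + 1·4 = 16
  a_7 = -1·16 + -2·-8 + 1·-2 = -2
  a_8 = -1·-2 + -2·16 + 1·-8 = -38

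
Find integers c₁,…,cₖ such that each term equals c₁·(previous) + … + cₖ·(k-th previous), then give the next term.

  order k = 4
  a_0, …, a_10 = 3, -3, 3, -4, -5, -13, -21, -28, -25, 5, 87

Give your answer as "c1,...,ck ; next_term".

  a_4 = 2·-4 + 0·3 + -2·-3 + -1·3 = -5
  a_5 = 2·-5 + 0·-4 + -2·3 + -1·-3 = -13
  a_6 = 2·-13 + 0·-5 + -2·-4 + -1·3 = -21
  a_7 = 2·-21 + 0·-13 + -2·-5 + -1·-4 = -28
  a_8 = 2·-28 + 0·-21 + -2·-13 + -1·-5 = -25
  a_9 = 2·-25 + 0·-28 + -2·-21 + -1·-13 = 5
  a_10 = 2·5 + 0·-25 + -2·-28 + -1·-21 = 87
  a_11 = 2·87 + 0·5 + -2·-25 + -1·-28 = 252

2,0,-2,-1 ; 252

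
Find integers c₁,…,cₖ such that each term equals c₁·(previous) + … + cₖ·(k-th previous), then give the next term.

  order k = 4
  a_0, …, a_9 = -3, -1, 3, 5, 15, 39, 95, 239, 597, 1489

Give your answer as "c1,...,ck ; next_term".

2,1,1,-1 ; 3719

  a_4 = 2·5 + 1·3 + 1·-1 + -1·-3 = 15
  a_5 = 2·15 + 1·5 + 1·3 + -1·-1 = 39
  a_6 = 2·39 + 1·15 + 1·5 + -1·3 = 95
  a_7 = 2·95 + 1·39 + 1·15 + -1·5 = 239
  a_8 = 2·239 + 1·95 + 1·39 + -1·15 = 597
  a_9 = 2·597 + 1·239 + 1·95 + -1·39 = 1489
  a_10 = 2·1489 + 1·597 + 1·239 + -1·95 = 3719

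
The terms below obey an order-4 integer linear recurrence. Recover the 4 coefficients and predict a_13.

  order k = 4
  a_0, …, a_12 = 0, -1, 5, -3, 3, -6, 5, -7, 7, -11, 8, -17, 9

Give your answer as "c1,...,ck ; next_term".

1,1,-1,1 ; -27

  a_4 = 1·-3 + 1·5 + -1·-1 + 1·0 = 3
  a_5 = 1·3 + 1·-3 + -1·5 + 1·-1 = -6
  a_6 = 1·-6 + 1·3 + -1·-3 + 1·5 = 5
  a_7 = 1·5 + 1·-6 + -1·3 + 1·-3 = -7
  a_8 = 1·-7 + 1·5 + -1·-6 + 1·3 = 7
  a_9 = 1·7 + 1·-7 + -1·5 + 1·-6 = -11
  a_10 = 1·-11 + 1·7 + -1·-7 + 1·5 = 8
  a_11 = 1·8 + 1·-11 + -1·7 + 1·-7 = -17
  a_12 = 1·-17 + 1·8 + -1·-11 + 1·7 = 9
  a_13 = 1·9 + 1·-17 + -1·8 + 1·-11 = -27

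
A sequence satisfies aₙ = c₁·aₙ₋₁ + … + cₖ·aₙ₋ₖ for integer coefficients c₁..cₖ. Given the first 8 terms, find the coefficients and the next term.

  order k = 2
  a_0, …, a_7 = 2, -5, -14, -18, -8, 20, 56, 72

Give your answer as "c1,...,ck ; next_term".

  a_2 = 2·-5 + -2·2 = -14
  a_3 = 2·-14 + -2·-5 = -18
  a_4 = 2·-18 + -2·-14 = -8
  a_5 = 2·-8 + -2·-18 = 20
  a_6 = 2·20 + -2·-8 = 56
  a_7 = 2·56 + -2·20 = 72
  a_8 = 2·72 + -2·56 = 32

2,-2 ; 32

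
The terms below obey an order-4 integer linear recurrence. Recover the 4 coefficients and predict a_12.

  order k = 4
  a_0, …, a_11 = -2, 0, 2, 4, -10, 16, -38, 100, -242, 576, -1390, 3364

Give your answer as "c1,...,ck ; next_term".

-2,0,-2,1 ; -8122

  a_4 = -2·4 + 0·2 + -2·0 + 1·-2 = -10
  a_5 = -2·-10 + 0·4 + -2·2 + 1·0 = 16
  a_6 = -2·16 + 0·-10 + -2·4 + 1·2 = -38
  a_7 = -2·-38 + 0·16 + -2·-10 + 1·4 = 100
  a_8 = -2·100 + 0·-38 + -2·16 + 1·-10 = -242
  a_9 = -2·-242 + 0·100 + -2·-38 + 1·16 = 576
  a_10 = -2·576 + 0·-242 + -2·100 + 1·-38 = -1390
  a_11 = -2·-1390 + 0·576 + -2·-242 + 1·100 = 3364
  a_12 = -2·3364 + 0·-1390 + -2·576 + 1·-242 = -8122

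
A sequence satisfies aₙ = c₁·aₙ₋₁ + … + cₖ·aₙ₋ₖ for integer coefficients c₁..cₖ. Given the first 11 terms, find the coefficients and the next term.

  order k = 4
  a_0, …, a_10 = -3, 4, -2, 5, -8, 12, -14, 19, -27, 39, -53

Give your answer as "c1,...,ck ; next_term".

  a_4 = -1·5 + 0·-2 + 0·4 + 1·-3 = -8
  a_5 = -1·-8 + 0·5 + 0·-2 + 1·4 = 12
  a_6 = -1·12 + 0·-8 + 0·5 + 1·-2 = -14
  a_7 = -1·-14 + 0·12 + 0·-8 + 1·5 = 19
  a_8 = -1·19 + 0·-14 + 0·12 + 1·-8 = -27
  a_9 = -1·-27 + 0·19 + 0·-14 + 1·12 = 39
  a_10 = -1·39 + 0·-27 + 0·19 + 1·-14 = -53
  a_11 = -1·-53 + 0·39 + 0·-27 + 1·19 = 72

-1,0,0,1 ; 72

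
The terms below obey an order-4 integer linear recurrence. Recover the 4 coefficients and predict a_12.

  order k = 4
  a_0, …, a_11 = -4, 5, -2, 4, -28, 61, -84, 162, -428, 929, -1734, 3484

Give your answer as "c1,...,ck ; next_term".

  a_4 = -2·4 + -2·-2 + -4·5 + 1·-4 = -28
  a_5 = -2·-28 + -2·4 + -4·-2 + 1·5 = 61
  a_6 = -2·61 + -2·-28 + -4·4 + 1·-2 = -84
  a_7 = -2·-84 + -2·61 + -4·-28 + 1·4 = 162
  a_8 = -2·162 + -2·-84 + -4·61 + 1·-28 = -428
  a_9 = -2·-428 + -2·162 + -4·-84 + 1·61 = 929
  a_10 = -2·929 + -2·-428 + -4·162 + 1·-84 = -1734
  a_11 = -2·-1734 + -2·929 + -4·-428 + 1·162 = 3484
  a_12 = -2·3484 + -2·-1734 + -4·929 + 1·-428 = -7644

-2,-2,-4,1 ; -7644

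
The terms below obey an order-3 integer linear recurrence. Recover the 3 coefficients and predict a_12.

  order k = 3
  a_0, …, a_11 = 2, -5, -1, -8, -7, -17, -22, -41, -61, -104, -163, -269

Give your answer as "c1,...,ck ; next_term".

0,2,1 ; -430

  a_3 = 0·-1 + 2·-5 + 1·2 = -8
  a_4 = 0·-8 + 2·-1 + 1·-5 = -7
  a_5 = 0·-7 + 2·-8 + 1·-1 = -17
  a_6 = 0·-17 + 2·-7 + 1·-8 = -22
  a_7 = 0·-22 + 2·-17 + 1·-7 = -41
  a_8 = 0·-41 + 2·-22 + 1·-17 = -61
  a_9 = 0·-61 + 2·-41 + 1·-22 = -104
  a_10 = 0·-104 + 2·-61 + 1·-41 = -163
  a_11 = 0·-163 + 2·-104 + 1·-61 = -269
  a_12 = 0·-269 + 2·-163 + 1·-104 = -430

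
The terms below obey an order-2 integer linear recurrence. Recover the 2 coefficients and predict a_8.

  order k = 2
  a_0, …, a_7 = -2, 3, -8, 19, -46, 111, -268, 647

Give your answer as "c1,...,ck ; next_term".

  a_2 = -2·3 + 1·-2 = -8
  a_3 = -2·-8 + 1·3 = 19
  a_4 = -2·19 + 1·-8 = -46
  a_5 = -2·-46 + 1·19 = 111
  a_6 = -2·111 + 1·-46 = -268
  a_7 = -2·-268 + 1·111 = 647
  a_8 = -2·647 + 1·-268 = -1562

-2,1 ; -1562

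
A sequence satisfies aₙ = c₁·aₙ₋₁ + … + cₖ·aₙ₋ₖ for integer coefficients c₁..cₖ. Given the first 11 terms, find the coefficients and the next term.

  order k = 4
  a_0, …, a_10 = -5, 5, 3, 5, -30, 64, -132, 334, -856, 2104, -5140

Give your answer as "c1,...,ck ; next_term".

  a_4 = -2·5 + 0·3 + -2·5 + 2·-5 = -30
  a_5 = -2·-30 + 0·5 + -2·3 + 2·5 = 64
  a_6 = -2·64 + 0·-30 + -2·5 + 2·3 = -132
  a_7 = -2·-132 + 0·64 + -2·-30 + 2·5 = 334
  a_8 = -2·334 + 0·-132 + -2·64 + 2·-30 = -856
  a_9 = -2·-856 + 0·334 + -2·-132 + 2·64 = 2104
  a_10 = -2·2104 + 0·-856 + -2·334 + 2·-132 = -5140
  a_11 = -2·-5140 + 0·2104 + -2·-856 + 2·334 = 12660

-2,0,-2,2 ; 12660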